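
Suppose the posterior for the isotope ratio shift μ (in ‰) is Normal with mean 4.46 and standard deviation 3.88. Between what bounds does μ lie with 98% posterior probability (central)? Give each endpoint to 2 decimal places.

[-4.57, 13.49]

The posterior is symmetric, so the 98% equal-tailed interval is μ = 4.46 ± z·3.88 with z = 2.326.
Half-width: 2.326 × 3.88 = 9.03.
4.46 − 9.03 = -4.57; 4.46 + 9.03 = 13.49.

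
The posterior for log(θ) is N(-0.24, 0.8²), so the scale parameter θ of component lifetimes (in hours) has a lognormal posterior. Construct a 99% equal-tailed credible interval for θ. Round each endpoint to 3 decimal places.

On the log scale the 99% interval is -0.24 ± 2.576 × 0.8 = [-2.3007, 1.8207].
Exponentiate: [e^-2.3007, e^1.8207] = [0.100, 6.176].

[0.100, 6.176]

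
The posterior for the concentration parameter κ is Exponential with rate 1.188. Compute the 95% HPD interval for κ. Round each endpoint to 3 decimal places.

[0.000, 2.522]

The exponential density is strictly decreasing on [0, ∞), so the HPD interval is anchored at 0: [0, q] with P(κ ≤ q) = 0.95.
q = −ln(1 − 0.95) / 1.188 = 2.9957 / 1.188 = 2.522.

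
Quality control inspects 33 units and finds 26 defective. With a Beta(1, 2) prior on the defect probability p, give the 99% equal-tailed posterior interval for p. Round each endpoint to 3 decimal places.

Posterior: Beta(1+26, 2+7) = Beta(27, 9).
Equal-tailed 99% interval: the 0.005 and 0.995 quantiles of Beta(27, 9).
Posterior mean ≈ 0.750, SD ≈ 0.071; a Normal approximation gives roughly [0.567, 0.933].
Exact: F⁻¹(0.005) = 0.546; F⁻¹(0.995) = 0.903.

[0.546, 0.903]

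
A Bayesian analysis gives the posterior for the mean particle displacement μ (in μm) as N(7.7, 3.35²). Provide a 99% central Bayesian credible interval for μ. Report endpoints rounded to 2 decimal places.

[-0.93, 16.33]

The posterior is symmetric, so the 99% equal-tailed interval is μ = 7.7 ± z·3.35 with z = 2.576.
Half-width: 2.576 × 3.35 = 8.63.
7.7 − 8.63 = -0.93; 7.7 + 8.63 = 16.33.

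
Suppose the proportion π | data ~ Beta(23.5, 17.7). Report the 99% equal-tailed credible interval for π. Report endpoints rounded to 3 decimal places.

[0.372, 0.756]

Posterior: Beta(23.5, 17.7).
Equal-tailed 99% interval: the 0.005 and 0.995 quantiles of Beta(23.5, 17.7).
Posterior mean ≈ 0.570, SD ≈ 0.076; a Normal approximation gives roughly [0.374, 0.767].
Exact: F⁻¹(0.005) = 0.372; F⁻¹(0.995) = 0.756.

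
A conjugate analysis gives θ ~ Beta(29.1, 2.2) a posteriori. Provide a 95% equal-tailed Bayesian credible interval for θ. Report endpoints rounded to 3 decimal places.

[0.819, 0.990]

Posterior: Beta(29.1, 2.2).
Equal-tailed 95% interval: the 0.025 and 0.975 quantiles of Beta(29.1, 2.2).
Posterior mean ≈ 0.930, SD ≈ 0.045; a Normal approximation gives roughly [0.842, 1.018].
Exact: F⁻¹(0.025) = 0.819; F⁻¹(0.975) = 0.990.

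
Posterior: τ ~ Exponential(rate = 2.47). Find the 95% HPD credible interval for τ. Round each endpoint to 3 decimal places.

The exponential density is strictly decreasing on [0, ∞), so the HPD interval is anchored at 0: [0, q] with P(τ ≤ q) = 0.95.
q = −ln(1 − 0.95) / 2.47 = 2.9957 / 2.47 = 1.213.

[0.000, 1.213]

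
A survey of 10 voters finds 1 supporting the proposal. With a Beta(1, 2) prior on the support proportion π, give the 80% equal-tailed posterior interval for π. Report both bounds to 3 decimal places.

[0.045, 0.287]

Posterior: Beta(1+1, 2+9) = Beta(2, 11).
Equal-tailed 80% interval: the 0.1 and 0.9 quantiles of Beta(2, 11).
Posterior mean ≈ 0.154, SD ≈ 0.096; a Normal approximation gives roughly [0.030, 0.277].
Exact: F⁻¹(0.1) = 0.045; F⁻¹(0.9) = 0.287.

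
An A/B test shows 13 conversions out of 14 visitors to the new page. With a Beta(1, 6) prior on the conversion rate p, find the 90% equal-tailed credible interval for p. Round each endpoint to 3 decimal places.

Posterior: Beta(1+13, 6+1) = Beta(14, 7).
Equal-tailed 90% interval: the 0.05 and 0.95 quantiles of Beta(14, 7).
Posterior mean ≈ 0.667, SD ≈ 0.101; a Normal approximation gives roughly [0.501, 0.832].
Exact: F⁻¹(0.05) = 0.492; F⁻¹(0.95) = 0.823.

[0.492, 0.823]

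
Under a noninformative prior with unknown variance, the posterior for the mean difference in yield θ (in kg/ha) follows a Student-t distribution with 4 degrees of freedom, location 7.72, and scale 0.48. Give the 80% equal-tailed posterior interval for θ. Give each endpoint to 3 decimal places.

[6.984, 8.456]

The t_4 distribution is symmetric; the 80% interval is 7.72 ± t·0.48 with t_{0.9,4} = 1.533.
Half-width: 1.533 × 0.48 = 0.736.
7.72 − 0.736 = 6.984; 7.72 + 0.736 = 8.456.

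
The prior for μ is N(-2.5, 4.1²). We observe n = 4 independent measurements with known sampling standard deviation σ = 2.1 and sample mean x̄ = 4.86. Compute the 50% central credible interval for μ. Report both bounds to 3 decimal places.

[3.721, 5.093]

Posterior precision = 1/4.1² + 4/2.1² = 0.0595 + 0.9070 = 0.9665, so posterior SD = 1.0172.
Posterior mean = (-2.5/4.1² + 4·4.86/2.1²) / 0.9665 = 4.4070.
Interval: 4.4070 ± 0.674 × 1.0172 → [3.721, 5.093].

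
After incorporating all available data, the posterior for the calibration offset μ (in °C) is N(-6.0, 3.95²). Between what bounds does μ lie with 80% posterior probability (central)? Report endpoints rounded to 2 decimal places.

The posterior is symmetric, so the 80% equal-tailed interval is μ = -6.0 ± z·3.95 with z = 1.282.
Half-width: 1.282 × 3.95 = 5.06.
-6.0 − 5.06 = -11.06; -6.0 + 5.06 = -0.94.

[-11.06, -0.94]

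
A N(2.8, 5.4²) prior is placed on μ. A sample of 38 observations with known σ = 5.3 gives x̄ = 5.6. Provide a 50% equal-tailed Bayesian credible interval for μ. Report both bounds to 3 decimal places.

[4.958, 6.103]

Posterior precision = 1/5.4² + 38/5.3² = 0.0343 + 1.3528 = 1.3871, so posterior SD = 0.8491.
Posterior mean = (2.8/5.4² + 38·5.6/5.3²) / 1.3871 = 5.5308.
Interval: 5.5308 ± 0.674 × 0.8491 → [4.958, 6.103].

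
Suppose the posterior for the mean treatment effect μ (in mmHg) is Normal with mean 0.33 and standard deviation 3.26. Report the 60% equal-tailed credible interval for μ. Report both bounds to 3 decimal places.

[-2.414, 3.074]

The posterior is symmetric, so the 60% equal-tailed interval is μ = 0.33 ± z·3.26 with z = 0.842.
Half-width: 0.842 × 3.26 = 2.744.
0.33 − 2.744 = -2.414; 0.33 + 2.744 = 3.074.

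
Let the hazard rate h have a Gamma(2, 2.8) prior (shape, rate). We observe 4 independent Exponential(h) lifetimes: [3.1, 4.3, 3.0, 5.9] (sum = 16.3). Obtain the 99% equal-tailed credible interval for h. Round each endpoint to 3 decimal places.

Posterior: Gamma(2+4, 2.8+16.3) = Gamma(6, 19.1) (shape, rate).
Equal-tailed 99% interval: Gamma(6, 19.1) quantiles at 0.005 and 0.995.
Posterior mean ≈ 0.314, SD ≈ 0.128; a Normal approximation gives roughly [-0.016, 0.644].
Exact: lower = 0.080; upper = 0.741.

[0.080, 0.741]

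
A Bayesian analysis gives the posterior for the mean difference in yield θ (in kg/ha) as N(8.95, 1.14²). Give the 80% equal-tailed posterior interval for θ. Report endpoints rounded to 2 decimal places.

[7.49, 10.41]

The posterior is symmetric, so the 80% equal-tailed interval is θ = 8.95 ± z·1.14 with z = 1.282.
Half-width: 1.282 × 1.14 = 1.46.
8.95 − 1.46 = 7.49; 8.95 + 1.46 = 10.41.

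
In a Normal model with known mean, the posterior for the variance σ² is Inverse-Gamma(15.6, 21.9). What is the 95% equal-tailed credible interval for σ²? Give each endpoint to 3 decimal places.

[0.903, 2.476]

Inverse-Gamma(15.6, 21.9) quantiles: F⁻¹(0.025) and F⁻¹(0.975).
Equivalently, 1/σ² ~ Gamma(15.6, rate = 21.9); invert its 0.975 and 0.025 quantiles.
Posterior mean ≈ 1.500, SD ≈ 0.407; a Normal approximation gives roughly [0.703, 2.297].
Exact: lower = 0.903; upper = 2.476.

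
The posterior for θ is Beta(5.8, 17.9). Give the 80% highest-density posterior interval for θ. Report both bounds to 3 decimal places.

The posterior is unimodal and skewed, so the HPD interval has equal density at both endpoints and is the shortest 80% interval.
Solving f(0.125) = f(0.344) with F(0.344) − F(0.125) = 0.80 gives [0.125, 0.344].
For comparison, the equal-tailed interval is [0.138, 0.361]; the HPD is narrower and shifted toward the mode.

[0.125, 0.344]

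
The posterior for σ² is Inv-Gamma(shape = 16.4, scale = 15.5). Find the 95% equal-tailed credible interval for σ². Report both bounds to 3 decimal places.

[0.614, 1.641]

Inverse-Gamma(16.4, 15.5) quantiles: F⁻¹(0.025) and F⁻¹(0.975).
Equivalently, 1/σ² ~ Gamma(16.4, rate = 15.5); invert its 0.975 and 0.025 quantiles.
Posterior mean ≈ 1.006, SD ≈ 0.265; a Normal approximation gives roughly [0.487, 1.526].
Exact: lower = 0.614; upper = 1.641.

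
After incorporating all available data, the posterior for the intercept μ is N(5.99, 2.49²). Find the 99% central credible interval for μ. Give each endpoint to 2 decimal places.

The posterior is symmetric, so the 99% equal-tailed interval is μ = 5.99 ± z·2.49 with z = 2.576.
Half-width: 2.576 × 2.49 = 6.41.
5.99 − 6.41 = -0.42; 5.99 + 6.41 = 12.40.

[-0.42, 12.40]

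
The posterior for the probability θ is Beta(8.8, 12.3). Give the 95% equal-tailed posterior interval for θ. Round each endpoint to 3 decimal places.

[0.221, 0.628]

Posterior: Beta(8.8, 12.3).
Equal-tailed 95% interval: the 0.025 and 0.975 quantiles of Beta(8.8, 12.3).
Posterior mean ≈ 0.417, SD ≈ 0.105; a Normal approximation gives roughly [0.211, 0.623].
Exact: F⁻¹(0.025) = 0.221; F⁻¹(0.975) = 0.628.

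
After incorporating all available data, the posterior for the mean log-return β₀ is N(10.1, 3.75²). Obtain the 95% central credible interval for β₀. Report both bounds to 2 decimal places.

[2.75, 17.45]

The posterior is symmetric, so the 95% equal-tailed interval is β₀ = 10.1 ± z·3.75 with z = 1.960.
Half-width: 1.960 × 3.75 = 7.35.
10.1 − 7.35 = 2.75; 10.1 + 7.35 = 17.45.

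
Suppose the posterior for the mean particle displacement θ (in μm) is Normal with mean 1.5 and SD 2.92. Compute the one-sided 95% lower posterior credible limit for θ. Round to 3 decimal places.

-3.303

Need L with P(θ ≥ L) = 0.95: L = 1.5 − z_{0.05}·2.92.
z = 1.645; L = 1.5 − 1.645 × 2.92 = -3.303.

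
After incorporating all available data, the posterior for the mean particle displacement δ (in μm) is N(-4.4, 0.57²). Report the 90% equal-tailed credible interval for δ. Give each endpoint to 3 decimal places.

The posterior is symmetric, so the 90% equal-tailed interval is δ = -4.4 ± z·0.57 with z = 1.645.
Half-width: 1.645 × 0.57 = 0.938.
-4.4 − 0.938 = -5.338; -4.4 + 0.938 = -3.462.

[-5.338, -3.462]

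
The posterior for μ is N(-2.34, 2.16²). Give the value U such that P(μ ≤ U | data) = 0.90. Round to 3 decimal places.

Need U with P(μ ≤ U) = 0.90: U = -2.34 + z_{0.1}·2.16.
z = 1.282; U = -2.34 + 1.282 × 2.16 = 0.428.

0.428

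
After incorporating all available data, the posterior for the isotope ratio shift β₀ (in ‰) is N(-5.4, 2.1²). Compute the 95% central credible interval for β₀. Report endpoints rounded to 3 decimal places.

The posterior is symmetric, so the 95% equal-tailed interval is β₀ = -5.4 ± z·2.1 with z = 1.960.
Half-width: 1.960 × 2.1 = 4.116.
-5.4 − 4.116 = -9.516; -5.4 + 4.116 = -1.284.

[-9.516, -1.284]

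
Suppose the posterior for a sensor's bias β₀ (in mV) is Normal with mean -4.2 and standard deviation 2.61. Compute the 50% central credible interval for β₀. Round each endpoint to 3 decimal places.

[-5.960, -2.440]

The posterior is symmetric, so the 50% equal-tailed interval is β₀ = -4.2 ± z·2.61 with z = 0.674.
Half-width: 0.674 × 2.61 = 1.760.
-4.2 − 1.760 = -5.960; -4.2 + 1.760 = -2.440.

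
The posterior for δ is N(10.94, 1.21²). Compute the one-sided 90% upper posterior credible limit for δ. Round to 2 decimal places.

Need U with P(δ ≤ U) = 0.90: U = 10.94 + z_{0.1}·1.21.
z = 1.282; U = 10.94 + 1.282 × 1.21 = 12.49.

12.49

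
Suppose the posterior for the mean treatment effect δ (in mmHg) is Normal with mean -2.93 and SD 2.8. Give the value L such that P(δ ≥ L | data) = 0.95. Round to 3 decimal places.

-7.536

Need L with P(δ ≥ L) = 0.95: L = -2.93 − z_{0.05}·2.8.
z = 1.645; L = -2.93 − 1.645 × 2.8 = -7.536.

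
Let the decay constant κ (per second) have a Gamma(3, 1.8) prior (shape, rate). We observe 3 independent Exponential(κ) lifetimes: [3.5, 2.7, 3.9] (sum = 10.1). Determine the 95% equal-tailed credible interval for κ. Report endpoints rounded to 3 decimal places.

[0.185, 0.981]

Posterior: Gamma(3+3, 1.8+10.1) = Gamma(6, 11.9) (shape, rate).
Equal-tailed 95% interval: Gamma(6, 11.9) quantiles at 0.025 and 0.975.
Posterior mean ≈ 0.504, SD ≈ 0.206; a Normal approximation gives roughly [0.101, 0.908].
Exact: lower = 0.185; upper = 0.981.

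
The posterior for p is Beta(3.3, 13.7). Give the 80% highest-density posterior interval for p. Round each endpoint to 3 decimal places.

The posterior is unimodal and skewed, so the HPD interval has equal density at both endpoints and is the shortest 80% interval.
Solving f(0.062) = f(0.291) with F(0.291) − F(0.062) = 0.80 gives [0.062, 0.291].
For comparison, the equal-tailed interval is [0.083, 0.322]; the HPD is narrower and shifted toward the mode.

[0.062, 0.291]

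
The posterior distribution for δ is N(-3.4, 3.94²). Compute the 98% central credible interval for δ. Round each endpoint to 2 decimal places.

The posterior is symmetric, so the 98% equal-tailed interval is δ = -3.4 ± z·3.94 with z = 2.326.
Half-width: 2.326 × 3.94 = 9.17.
-3.4 − 9.17 = -12.57; -3.4 + 9.17 = 5.77.

[-12.57, 5.77]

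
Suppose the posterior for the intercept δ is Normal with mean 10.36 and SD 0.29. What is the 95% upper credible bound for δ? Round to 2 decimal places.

Need U with P(δ ≤ U) = 0.95: U = 10.36 + z_{0.05}·0.29.
z = 1.645; U = 10.36 + 1.645 × 0.29 = 10.84.

10.84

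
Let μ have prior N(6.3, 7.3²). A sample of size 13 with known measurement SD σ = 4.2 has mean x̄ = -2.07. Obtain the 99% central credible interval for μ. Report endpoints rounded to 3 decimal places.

Posterior precision = 1/7.3² + 13/4.2² = 0.0188 + 0.7370 = 0.7557, so posterior SD = 1.1503.
Posterior mean = (6.3/7.3² + 13·-2.07/4.2²) / 0.7557 = -1.8622.
Interval: -1.8622 ± 2.576 × 1.1503 → [-4.825, 1.101].

[-4.825, 1.101]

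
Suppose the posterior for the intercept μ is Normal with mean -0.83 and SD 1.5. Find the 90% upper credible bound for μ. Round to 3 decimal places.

1.092

Need U with P(μ ≤ U) = 0.90: U = -0.83 + z_{0.1}·1.5.
z = 1.282; U = -0.83 + 1.282 × 1.5 = 1.092.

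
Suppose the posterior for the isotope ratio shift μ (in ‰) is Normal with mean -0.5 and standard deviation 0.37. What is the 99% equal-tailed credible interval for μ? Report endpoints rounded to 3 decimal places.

The posterior is symmetric, so the 99% equal-tailed interval is μ = -0.5 ± z·0.37 with z = 2.576.
Half-width: 2.576 × 0.37 = 0.953.
-0.5 − 0.953 = -1.453; -0.5 + 0.953 = 0.453.

[-1.453, 0.453]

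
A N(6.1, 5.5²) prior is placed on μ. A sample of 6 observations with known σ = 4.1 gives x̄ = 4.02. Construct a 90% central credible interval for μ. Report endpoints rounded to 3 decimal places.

[1.562, 6.830]

Posterior precision = 1/5.5² + 6/4.1² = 0.0331 + 0.3569 = 0.3900, so posterior SD = 1.6013.
Posterior mean = (6.1/5.5² + 6·4.02/4.1²) / 0.3900 = 4.1963.
Interval: 4.1963 ± 1.645 × 1.6013 → [1.562, 6.830].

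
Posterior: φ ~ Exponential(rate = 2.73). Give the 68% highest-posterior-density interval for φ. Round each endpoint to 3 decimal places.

[0.000, 0.417]

The exponential density is strictly decreasing on [0, ∞), so the HPD interval is anchored at 0: [0, q] with P(φ ≤ q) = 0.68.
q = −ln(1 − 0.68) / 2.73 = 1.1394 / 2.73 = 0.417.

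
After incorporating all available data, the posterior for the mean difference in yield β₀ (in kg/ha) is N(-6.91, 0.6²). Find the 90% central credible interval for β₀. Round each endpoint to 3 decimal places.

The posterior is symmetric, so the 90% equal-tailed interval is β₀ = -6.91 ± z·0.6 with z = 1.645.
Half-width: 1.645 × 0.6 = 0.987.
-6.91 − 0.987 = -7.897; -6.91 + 0.987 = -5.923.

[-7.897, -5.923]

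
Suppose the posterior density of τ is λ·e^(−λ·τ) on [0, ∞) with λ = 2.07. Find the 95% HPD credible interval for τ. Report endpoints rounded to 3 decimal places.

The exponential density is strictly decreasing on [0, ∞), so the HPD interval is anchored at 0: [0, q] with P(τ ≤ q) = 0.95.
q = −ln(1 − 0.95) / 2.07 = 2.9957 / 2.07 = 1.447.

[0.000, 1.447]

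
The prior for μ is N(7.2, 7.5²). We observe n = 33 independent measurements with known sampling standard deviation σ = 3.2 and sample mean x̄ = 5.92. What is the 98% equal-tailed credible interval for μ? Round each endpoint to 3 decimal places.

[4.635, 7.219]

Posterior precision = 1/7.5² + 33/3.2² = 0.0178 + 3.2227 = 3.2404, so posterior SD = 0.5555.
Posterior mean = (7.2/7.5² + 33·5.92/3.2²) / 3.2404 = 5.9270.
Interval: 5.9270 ± 2.326 × 0.5555 → [4.635, 7.219].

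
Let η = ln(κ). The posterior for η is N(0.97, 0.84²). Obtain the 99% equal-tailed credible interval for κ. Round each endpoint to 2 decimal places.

On the log scale the 99% interval is 0.97 ± 2.576 × 0.84 = [-1.1937, 3.1337].
Exponentiate: [e^-1.1937, e^3.1337] = [0.30, 22.96].

[0.30, 22.96]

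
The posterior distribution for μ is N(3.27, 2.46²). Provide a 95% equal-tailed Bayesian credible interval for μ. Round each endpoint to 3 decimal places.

The posterior is symmetric, so the 95% equal-tailed interval is μ = 3.27 ± z·2.46 with z = 1.960.
Half-width: 1.960 × 2.46 = 4.822.
3.27 − 4.822 = -1.552; 3.27 + 4.822 = 8.092.

[-1.552, 8.092]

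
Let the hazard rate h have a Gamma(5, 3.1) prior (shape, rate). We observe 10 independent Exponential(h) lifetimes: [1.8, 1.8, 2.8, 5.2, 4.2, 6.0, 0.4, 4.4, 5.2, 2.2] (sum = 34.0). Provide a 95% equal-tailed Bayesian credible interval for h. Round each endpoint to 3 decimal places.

Posterior: Gamma(5+10, 3.1+34.0) = Gamma(15, 37.1) (shape, rate).
Equal-tailed 95% interval: Gamma(15, 37.1) quantiles at 0.025 and 0.975.
Posterior mean ≈ 0.404, SD ≈ 0.104; a Normal approximation gives roughly [0.200, 0.609].
Exact: lower = 0.226; upper = 0.633.

[0.226, 0.633]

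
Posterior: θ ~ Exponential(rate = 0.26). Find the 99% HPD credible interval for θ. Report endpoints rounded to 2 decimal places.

The exponential density is strictly decreasing on [0, ∞), so the HPD interval is anchored at 0: [0, q] with P(θ ≤ q) = 0.99.
q = −ln(1 − 0.99) / 0.26 = 4.6052 / 0.26 = 17.71.

[0.00, 17.71]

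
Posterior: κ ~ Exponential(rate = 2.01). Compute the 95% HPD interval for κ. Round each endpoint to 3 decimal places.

The exponential density is strictly decreasing on [0, ∞), so the HPD interval is anchored at 0: [0, q] with P(κ ≤ q) = 0.95.
q = −ln(1 − 0.95) / 2.01 = 2.9957 / 2.01 = 1.490.

[0.000, 1.490]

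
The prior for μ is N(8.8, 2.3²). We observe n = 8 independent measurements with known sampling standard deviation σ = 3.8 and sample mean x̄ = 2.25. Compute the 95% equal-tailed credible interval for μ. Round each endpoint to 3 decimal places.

Posterior precision = 1/2.3² + 8/3.8² = 0.1890 + 0.5540 = 0.7431, so posterior SD = 1.1601.
Posterior mean = (8.8/2.3² + 8·2.25/3.8²) / 0.7431 = 3.9163.
Interval: 3.9163 ± 1.960 × 1.1601 → [1.643, 6.190].

[1.643, 6.190]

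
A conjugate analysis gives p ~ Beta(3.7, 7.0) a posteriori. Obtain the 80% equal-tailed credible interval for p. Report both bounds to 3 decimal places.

[0.171, 0.535]

Posterior: Beta(3.7, 7.0).
Equal-tailed 80% interval: the 0.1 and 0.9 quantiles of Beta(3.7, 7.0).
Posterior mean ≈ 0.346, SD ≈ 0.139; a Normal approximation gives roughly [0.168, 0.524].
Exact: F⁻¹(0.1) = 0.171; F⁻¹(0.9) = 0.535.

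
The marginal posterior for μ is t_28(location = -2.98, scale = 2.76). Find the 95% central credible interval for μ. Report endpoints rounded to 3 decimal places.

The t_28 distribution is symmetric; the 95% interval is -2.98 ± t·2.76 with t_{0.975,28} = 2.048.
Half-width: 2.048 × 2.76 = 5.654.
-2.98 − 5.654 = -8.634; -2.98 + 5.654 = 2.674.

[-8.634, 2.674]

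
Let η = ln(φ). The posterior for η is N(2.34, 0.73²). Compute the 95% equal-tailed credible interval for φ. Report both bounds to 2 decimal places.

[2.48, 43.41]

On the log scale the 95% interval is 2.34 ± 1.960 × 0.73 = [0.9092, 3.7708].
Exponentiate: [e^0.9092, e^3.7708] = [2.48, 43.41].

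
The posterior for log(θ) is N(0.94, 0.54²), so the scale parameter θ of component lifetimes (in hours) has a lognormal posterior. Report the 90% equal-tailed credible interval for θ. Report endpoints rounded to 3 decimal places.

[1.053, 6.223]

On the log scale the 90% interval is 0.94 ± 1.645 × 0.54 = [0.0518, 1.8282].
Exponentiate: [e^0.0518, e^1.8282] = [1.053, 6.223].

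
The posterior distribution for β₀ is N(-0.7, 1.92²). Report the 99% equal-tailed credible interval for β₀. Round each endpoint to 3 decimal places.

The posterior is symmetric, so the 99% equal-tailed interval is β₀ = -0.7 ± z·1.92 with z = 2.576.
Half-width: 2.576 × 1.92 = 4.946.
-0.7 − 4.946 = -5.646; -0.7 + 4.946 = 4.246.

[-5.646, 4.246]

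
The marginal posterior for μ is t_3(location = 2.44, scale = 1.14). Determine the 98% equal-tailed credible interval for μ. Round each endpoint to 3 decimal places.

The t_3 distribution is symmetric; the 98% interval is 2.44 ± t·1.14 with t_{0.99,3} = 4.541.
Half-width: 4.541 × 1.14 = 5.176.
2.44 − 5.176 = -2.736; 2.44 + 5.176 = 7.616.

[-2.736, 7.616]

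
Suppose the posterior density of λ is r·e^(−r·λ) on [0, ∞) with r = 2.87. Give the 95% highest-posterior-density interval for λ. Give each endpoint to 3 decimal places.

[0.000, 1.044]

The exponential density is strictly decreasing on [0, ∞), so the HPD interval is anchored at 0: [0, q] with P(λ ≤ q) = 0.95.
q = −ln(1 − 0.95) / 2.87 = 2.9957 / 2.87 = 1.044.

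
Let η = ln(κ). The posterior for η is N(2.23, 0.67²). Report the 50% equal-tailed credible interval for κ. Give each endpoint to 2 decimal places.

[5.92, 14.61]

On the log scale the 50% interval is 2.23 ± 0.674 × 0.67 = [1.7781, 2.6819].
Exponentiate: [e^1.7781, e^2.6819] = [5.92, 14.61].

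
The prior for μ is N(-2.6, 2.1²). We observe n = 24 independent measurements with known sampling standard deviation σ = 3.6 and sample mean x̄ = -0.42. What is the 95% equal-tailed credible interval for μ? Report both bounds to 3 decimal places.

[-2.017, 0.702]

Posterior precision = 1/2.1² + 24/3.6² = 0.2268 + 1.8519 = 2.0786, so posterior SD = 0.6936.
Posterior mean = (-2.6/2.1² + 24·-0.42/3.6²) / 2.0786 = -0.6578.
Interval: -0.6578 ± 1.960 × 0.6936 → [-2.017, 0.702].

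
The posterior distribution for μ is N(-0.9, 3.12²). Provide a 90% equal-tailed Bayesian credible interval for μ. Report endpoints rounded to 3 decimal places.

The posterior is symmetric, so the 90% equal-tailed interval is μ = -0.9 ± z·3.12 with z = 1.645.
Half-width: 1.645 × 3.12 = 5.132.
-0.9 − 5.132 = -6.032; -0.9 + 5.132 = 4.232.

[-6.032, 4.232]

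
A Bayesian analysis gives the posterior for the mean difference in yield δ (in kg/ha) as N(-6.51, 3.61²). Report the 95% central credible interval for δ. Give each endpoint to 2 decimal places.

The posterior is symmetric, so the 95% equal-tailed interval is δ = -6.51 ± z·3.61 with z = 1.960.
Half-width: 1.960 × 3.61 = 7.08.
-6.51 − 7.08 = -13.59; -6.51 + 7.08 = 0.57.

[-13.59, 0.57]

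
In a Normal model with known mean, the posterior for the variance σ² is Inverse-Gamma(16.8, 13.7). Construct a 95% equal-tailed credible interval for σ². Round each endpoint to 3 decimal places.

[0.532, 1.405]

Inverse-Gamma(16.8, 13.7) quantiles: F⁻¹(0.025) and F⁻¹(0.975).
Equivalently, 1/σ² ~ Gamma(16.8, rate = 13.7); invert its 0.975 and 0.025 quantiles.
Posterior mean ≈ 0.867, SD ≈ 0.225; a Normal approximation gives roughly [0.425, 1.309].
Exact: lower = 0.532; upper = 1.405.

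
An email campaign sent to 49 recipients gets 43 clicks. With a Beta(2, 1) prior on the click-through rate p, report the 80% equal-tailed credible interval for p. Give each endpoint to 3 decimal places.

Posterior: Beta(2+43, 1+6) = Beta(45, 7).
Equal-tailed 80% interval: the 0.1 and 0.9 quantiles of Beta(45, 7).
Posterior mean ≈ 0.865, SD ≈ 0.047; a Normal approximation gives roughly [0.805, 0.925].
Exact: F⁻¹(0.1) = 0.803; F⁻¹(0.9) = 0.922.

[0.803, 0.922]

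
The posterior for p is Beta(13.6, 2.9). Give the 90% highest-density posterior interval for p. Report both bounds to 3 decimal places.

The posterior is unimodal and skewed, so the HPD interval has equal density at both endpoints and is the shortest 90% interval.
Solving f(0.688) = f(0.968) with F(0.968) − F(0.688) = 0.90 gives [0.688, 0.968].
For comparison, the equal-tailed interval is [0.654, 0.949]; the HPD is narrower and shifted toward the mode.

[0.688, 0.968]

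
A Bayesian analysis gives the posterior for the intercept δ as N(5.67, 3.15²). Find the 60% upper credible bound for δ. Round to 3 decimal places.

6.468

Need U with P(δ ≤ U) = 0.60: U = 5.67 + z_{0.4}·3.15.
z = 0.253; U = 5.67 + 0.253 × 3.15 = 6.468.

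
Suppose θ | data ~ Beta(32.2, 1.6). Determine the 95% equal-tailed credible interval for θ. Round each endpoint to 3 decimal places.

[0.861, 0.996]

Posterior: Beta(32.2, 1.6).
Equal-tailed 95% interval: the 0.025 and 0.975 quantiles of Beta(32.2, 1.6).
Posterior mean ≈ 0.953, SD ≈ 0.036; a Normal approximation gives roughly [0.882, 1.023].
Exact: F⁻¹(0.025) = 0.861; F⁻¹(0.975) = 0.996.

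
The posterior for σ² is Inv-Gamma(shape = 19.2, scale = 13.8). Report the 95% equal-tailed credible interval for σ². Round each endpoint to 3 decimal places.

Inverse-Gamma(19.2, 13.8) quantiles: F⁻¹(0.025) and F⁻¹(0.975).
Equivalently, 1/σ² ~ Gamma(19.2, rate = 13.8); invert its 0.975 and 0.025 quantiles.
Posterior mean ≈ 0.758, SD ≈ 0.183; a Normal approximation gives roughly [0.400, 1.117].
Exact: lower = 0.481; upper = 1.190.

[0.481, 1.190]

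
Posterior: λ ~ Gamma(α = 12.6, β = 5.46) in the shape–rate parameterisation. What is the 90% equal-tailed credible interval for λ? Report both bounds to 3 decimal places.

Posterior: Gamma(shape 12.6, rate 5.46).
Equal-tailed 90% interval: Gamma(12.6, 5.46) quantiles at 0.05 and 0.95.
Posterior mean ≈ 2.308, SD ≈ 0.650; a Normal approximation gives roughly [1.238, 3.377].
Exact: lower = 1.352; upper = 3.471.

[1.352, 3.471]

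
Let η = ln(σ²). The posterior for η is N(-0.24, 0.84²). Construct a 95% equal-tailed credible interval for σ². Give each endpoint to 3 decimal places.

On the log scale the 95% interval is -0.24 ± 1.960 × 0.84 = [-1.8864, 1.4064].
Exponentiate: [e^-1.8864, e^1.4064] = [0.152, 4.081].

[0.152, 4.081]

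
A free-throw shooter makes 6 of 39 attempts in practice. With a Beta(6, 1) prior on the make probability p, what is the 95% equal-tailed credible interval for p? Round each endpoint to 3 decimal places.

[0.146, 0.395]

Posterior: Beta(6+6, 1+33) = Beta(12, 34).
Equal-tailed 95% interval: the 0.025 and 0.975 quantiles of Beta(12, 34).
Posterior mean ≈ 0.261, SD ≈ 0.064; a Normal approximation gives roughly [0.135, 0.386].
Exact: F⁻¹(0.025) = 0.146; F⁻¹(0.975) = 0.395.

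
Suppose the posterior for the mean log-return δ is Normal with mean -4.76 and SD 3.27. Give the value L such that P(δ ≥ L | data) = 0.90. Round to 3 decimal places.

-8.951

Need L with P(δ ≥ L) = 0.90: L = -4.76 − z_{0.1}·3.27.
z = 1.282; L = -4.76 − 1.282 × 3.27 = -8.951.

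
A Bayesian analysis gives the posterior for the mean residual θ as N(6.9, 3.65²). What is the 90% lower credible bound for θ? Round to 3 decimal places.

2.222

Need L with P(θ ≥ L) = 0.90: L = 6.9 − z_{0.1}·3.65.
z = 1.282; L = 6.9 − 1.282 × 3.65 = 2.222.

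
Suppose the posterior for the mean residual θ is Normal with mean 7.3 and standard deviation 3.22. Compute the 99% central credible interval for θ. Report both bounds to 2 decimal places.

[-0.99, 15.59]

The posterior is symmetric, so the 99% equal-tailed interval is θ = 7.3 ± z·3.22 with z = 2.576.
Half-width: 2.576 × 3.22 = 8.29.
7.3 − 8.29 = -0.99; 7.3 + 8.29 = 15.59.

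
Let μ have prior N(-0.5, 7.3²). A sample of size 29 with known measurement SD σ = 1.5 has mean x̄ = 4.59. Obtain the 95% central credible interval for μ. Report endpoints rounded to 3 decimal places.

[4.037, 5.128]

Posterior precision = 1/7.3² + 29/1.5² = 0.0188 + 12.8889 = 12.9077, so posterior SD = 0.2783.
Posterior mean = (-0.5/7.3² + 29·4.59/1.5²) / 12.9077 = 4.5826.
Interval: 4.5826 ± 1.960 × 0.2783 → [4.037, 5.128].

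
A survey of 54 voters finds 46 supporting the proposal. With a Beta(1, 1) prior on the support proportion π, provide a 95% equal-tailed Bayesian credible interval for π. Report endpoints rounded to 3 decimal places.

Posterior: Beta(1+46, 1+8) = Beta(47, 9).
Equal-tailed 95% interval: the 0.025 and 0.975 quantiles of Beta(47, 9).
Posterior mean ≈ 0.839, SD ≈ 0.049; a Normal approximation gives roughly [0.744, 0.935].
Exact: F⁻¹(0.025) = 0.733; F⁻¹(0.975) = 0.922.

[0.733, 0.922]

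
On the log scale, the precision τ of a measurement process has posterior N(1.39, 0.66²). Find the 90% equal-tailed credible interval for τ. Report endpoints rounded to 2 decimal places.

[1.36, 11.89]

On the log scale the 90% interval is 1.39 ± 1.645 × 0.66 = [0.3044, 2.4756].
Exponentiate: [e^0.3044, e^2.4756] = [1.36, 11.89].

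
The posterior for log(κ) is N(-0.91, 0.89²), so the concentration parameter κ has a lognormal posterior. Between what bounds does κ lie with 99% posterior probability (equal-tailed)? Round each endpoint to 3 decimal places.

On the log scale the 99% interval is -0.91 ± 2.576 × 0.89 = [-3.2025, 1.3825].
Exponentiate: [e^-3.2025, e^1.3825] = [0.041, 3.985].

[0.041, 3.985]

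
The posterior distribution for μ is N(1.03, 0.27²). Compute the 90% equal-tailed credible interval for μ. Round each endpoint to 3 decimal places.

[0.586, 1.474]

The posterior is symmetric, so the 90% equal-tailed interval is μ = 1.03 ± z·0.27 with z = 1.645.
Half-width: 1.645 × 0.27 = 0.444.
1.03 − 0.444 = 0.586; 1.03 + 0.444 = 1.474.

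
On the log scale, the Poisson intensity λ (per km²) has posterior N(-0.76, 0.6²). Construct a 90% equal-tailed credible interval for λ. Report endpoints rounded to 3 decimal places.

On the log scale the 90% interval is -0.76 ± 1.645 × 0.6 = [-1.7469, 0.2269].
Exponentiate: [e^-1.7469, e^0.2269] = [0.174, 1.255].

[0.174, 1.255]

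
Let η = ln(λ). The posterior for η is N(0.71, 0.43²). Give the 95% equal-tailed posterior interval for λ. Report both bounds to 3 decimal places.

[0.876, 4.725]

On the log scale the 95% interval is 0.71 ± 1.960 × 0.43 = [-0.1328, 1.5528].
Exponentiate: [e^-0.1328, e^1.5528] = [0.876, 4.725].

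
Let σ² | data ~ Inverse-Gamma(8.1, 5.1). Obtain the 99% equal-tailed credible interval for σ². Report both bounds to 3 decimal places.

Inverse-Gamma(8.1, 5.1) quantiles: F⁻¹(0.005) and F⁻¹(0.995).
Equivalently, 1/σ² ~ Gamma(8.1, rate = 5.1); invert its 0.995 and 0.005 quantiles.
Posterior mean ≈ 0.718, SD ≈ 0.291; a Normal approximation gives roughly [-0.031, 1.467].
Exact: lower = 0.295; upper = 1.942.

[0.295, 1.942]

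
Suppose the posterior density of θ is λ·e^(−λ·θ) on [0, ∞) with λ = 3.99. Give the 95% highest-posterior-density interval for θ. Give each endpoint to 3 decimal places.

[0.000, 0.751]

The exponential density is strictly decreasing on [0, ∞), so the HPD interval is anchored at 0: [0, q] with P(θ ≤ q) = 0.95.
q = −ln(1 − 0.95) / 3.99 = 2.9957 / 3.99 = 0.751.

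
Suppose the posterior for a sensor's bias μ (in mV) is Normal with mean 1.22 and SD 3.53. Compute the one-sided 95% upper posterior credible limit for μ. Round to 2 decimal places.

Need U with P(μ ≤ U) = 0.95: U = 1.22 + z_{0.05}·3.53.
z = 1.645; U = 1.22 + 1.645 × 3.53 = 7.03.

7.03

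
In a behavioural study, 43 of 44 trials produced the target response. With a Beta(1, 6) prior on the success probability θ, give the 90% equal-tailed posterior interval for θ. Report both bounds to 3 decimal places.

[0.777, 0.932]

Posterior: Beta(1+43, 6+1) = Beta(44, 7).
Equal-tailed 90% interval: the 0.05 and 0.95 quantiles of Beta(44, 7).
Posterior mean ≈ 0.863, SD ≈ 0.048; a Normal approximation gives roughly [0.784, 0.941].
Exact: F⁻¹(0.05) = 0.777; F⁻¹(0.95) = 0.932.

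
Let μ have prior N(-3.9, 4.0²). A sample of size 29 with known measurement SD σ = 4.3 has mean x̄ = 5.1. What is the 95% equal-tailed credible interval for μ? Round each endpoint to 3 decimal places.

[3.220, 6.290]

Posterior precision = 1/4.0² + 29/4.3² = 0.0625 + 1.5684 = 1.6309, so posterior SD = 0.7830.
Posterior mean = (-3.9/4.0² + 29·5.1/4.3²) / 1.6309 = 4.7551.
Interval: 4.7551 ± 1.960 × 0.7830 → [3.220, 6.290].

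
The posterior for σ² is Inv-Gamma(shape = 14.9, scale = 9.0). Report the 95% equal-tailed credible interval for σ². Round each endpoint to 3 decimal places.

Inverse-Gamma(14.9, 9.0) quantiles: F⁻¹(0.025) and F⁻¹(0.975).
Equivalently, 1/σ² ~ Gamma(14.9, rate = 9.0); invert its 0.975 and 0.025 quantiles.
Posterior mean ≈ 0.647, SD ≈ 0.180; a Normal approximation gives roughly [0.294, 1.001].
Exact: lower = 0.385; upper = 1.082.

[0.385, 1.082]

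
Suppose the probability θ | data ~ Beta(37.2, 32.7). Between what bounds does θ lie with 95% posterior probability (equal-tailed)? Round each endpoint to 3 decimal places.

Posterior: Beta(37.2, 32.7).
Equal-tailed 95% interval: the 0.025 and 0.975 quantiles of Beta(37.2, 32.7).
Posterior mean ≈ 0.532, SD ≈ 0.059; a Normal approximation gives roughly [0.416, 0.648].
Exact: F⁻¹(0.025) = 0.416; F⁻¹(0.975) = 0.647.

[0.416, 0.647]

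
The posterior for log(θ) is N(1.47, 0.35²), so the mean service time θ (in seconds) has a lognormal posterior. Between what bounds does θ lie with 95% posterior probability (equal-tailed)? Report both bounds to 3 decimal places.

On the log scale the 95% interval is 1.47 ± 1.960 × 0.35 = [0.7840, 2.1560].
Exponentiate: [e^0.7840, e^2.1560] = [2.190, 8.636].

[2.190, 8.636]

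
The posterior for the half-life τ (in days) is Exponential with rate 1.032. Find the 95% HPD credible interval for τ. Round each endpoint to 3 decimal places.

The exponential density is strictly decreasing on [0, ∞), so the HPD interval is anchored at 0: [0, q] with P(τ ≤ q) = 0.95.
q = −ln(1 − 0.95) / 1.032 = 2.9957 / 1.032 = 2.903.

[0.000, 2.903]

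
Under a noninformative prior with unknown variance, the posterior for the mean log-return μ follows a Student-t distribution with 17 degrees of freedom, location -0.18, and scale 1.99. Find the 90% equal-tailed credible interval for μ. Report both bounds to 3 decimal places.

[-3.642, 3.282]

The t_17 distribution is symmetric; the 90% interval is -0.18 ± t·1.99 with t_{0.95,17} = 1.740.
Half-width: 1.740 × 1.99 = 3.462.
-0.18 − 3.462 = -3.642; -0.18 + 3.462 = 3.282.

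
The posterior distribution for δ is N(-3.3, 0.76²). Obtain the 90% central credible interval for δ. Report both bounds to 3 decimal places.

The posterior is symmetric, so the 90% equal-tailed interval is δ = -3.3 ± z·0.76 with z = 1.645.
Half-width: 1.645 × 0.76 = 1.250.
-3.3 − 1.250 = -4.550; -3.3 + 1.250 = -2.050.

[-4.550, -2.050]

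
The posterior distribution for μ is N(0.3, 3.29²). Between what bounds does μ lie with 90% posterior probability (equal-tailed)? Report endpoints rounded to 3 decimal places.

The posterior is symmetric, so the 90% equal-tailed interval is μ = 0.3 ± z·3.29 with z = 1.645.
Half-width: 1.645 × 3.29 = 5.412.
0.3 − 5.412 = -5.112; 0.3 + 5.412 = 5.712.

[-5.112, 5.712]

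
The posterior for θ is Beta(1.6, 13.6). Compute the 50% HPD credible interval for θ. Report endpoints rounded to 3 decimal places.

[0.016, 0.098]

The posterior is unimodal and skewed, so the HPD interval has equal density at both endpoints and is the shortest 50% interval.
Solving f(0.016) = f(0.098) with F(0.098) − F(0.016) = 0.50 gives [0.016, 0.098].
For comparison, the equal-tailed interval is [0.047, 0.145]; the HPD is narrower and shifted toward the mode.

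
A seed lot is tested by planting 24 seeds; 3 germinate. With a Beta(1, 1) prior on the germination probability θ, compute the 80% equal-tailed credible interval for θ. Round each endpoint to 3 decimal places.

[0.072, 0.248]

Posterior: Beta(1+3, 1+21) = Beta(4, 22).
Equal-tailed 80% interval: the 0.1 and 0.9 quantiles of Beta(4, 22).
Posterior mean ≈ 0.154, SD ≈ 0.069; a Normal approximation gives roughly [0.065, 0.243].
Exact: F⁻¹(0.1) = 0.072; F⁻¹(0.9) = 0.248.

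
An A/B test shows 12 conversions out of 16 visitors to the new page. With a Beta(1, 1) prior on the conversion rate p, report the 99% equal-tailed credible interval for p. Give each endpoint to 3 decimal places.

[0.427, 0.930]

Posterior: Beta(1+12, 1+4) = Beta(13, 5).
Equal-tailed 99% interval: the 0.005 and 0.995 quantiles of Beta(13, 5).
Posterior mean ≈ 0.722, SD ≈ 0.103; a Normal approximation gives roughly [0.458, 0.987].
Exact: F⁻¹(0.005) = 0.427; F⁻¹(0.995) = 0.930.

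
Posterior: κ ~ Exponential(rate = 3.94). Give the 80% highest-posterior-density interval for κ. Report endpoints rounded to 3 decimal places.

The exponential density is strictly decreasing on [0, ∞), so the HPD interval is anchored at 0: [0, q] with P(κ ≤ q) = 0.80.
q = −ln(1 − 0.80) / 3.94 = 1.6094 / 3.94 = 0.408.

[0.000, 0.408]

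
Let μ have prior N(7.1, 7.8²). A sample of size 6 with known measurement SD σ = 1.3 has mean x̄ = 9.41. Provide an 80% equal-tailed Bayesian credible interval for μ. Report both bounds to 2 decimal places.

Posterior precision = 1/7.8² + 6/1.3² = 0.0164 + 3.5503 = 3.5667, so posterior SD = 0.5295.
Posterior mean = (7.1/7.8² + 6·9.41/1.3²) / 3.5667 = 9.3994.
Interval: 9.3994 ± 1.282 × 0.5295 → [8.72, 10.08].

[8.72, 10.08]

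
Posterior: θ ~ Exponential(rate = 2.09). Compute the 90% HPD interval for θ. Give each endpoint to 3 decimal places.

[0.000, 1.102]

The exponential density is strictly decreasing on [0, ∞), so the HPD interval is anchored at 0: [0, q] with P(θ ≤ q) = 0.90.
q = −ln(1 − 0.90) / 2.09 = 2.3026 / 2.09 = 1.102.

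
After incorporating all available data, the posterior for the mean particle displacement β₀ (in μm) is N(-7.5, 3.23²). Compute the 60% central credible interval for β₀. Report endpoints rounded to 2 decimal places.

The posterior is symmetric, so the 60% equal-tailed interval is β₀ = -7.5 ± z·3.23 with z = 0.842.
Half-width: 0.842 × 3.23 = 2.72.
-7.5 − 2.72 = -10.22; -7.5 + 2.72 = -4.78.

[-10.22, -4.78]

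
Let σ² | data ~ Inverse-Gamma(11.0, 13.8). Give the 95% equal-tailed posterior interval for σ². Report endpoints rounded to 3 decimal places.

Inverse-Gamma(11.0, 13.8) quantiles: F⁻¹(0.025) and F⁻¹(0.975).
Equivalently, 1/σ² ~ Gamma(11.0, rate = 13.8); invert its 0.975 and 0.025 quantiles.
Posterior mean ≈ 1.380, SD ≈ 0.460; a Normal approximation gives roughly [0.478, 2.282].
Exact: lower = 0.750; upper = 2.513.

[0.750, 2.513]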